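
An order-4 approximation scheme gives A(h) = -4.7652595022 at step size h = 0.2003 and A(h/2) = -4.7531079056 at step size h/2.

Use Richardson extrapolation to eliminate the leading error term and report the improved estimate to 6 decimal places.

Error is O(h^4); halving h shrinks it by 2^4 = 16.
A(h/2) − A(h) = -4.7531079056 − (-4.7652595022) = 0.0121515966
Divide by 2^4 − 1 = 15: 0.0121515966/15 = 0.0008101064
R = A(h/2) + (A(h/2) − A(h))/15 = -4.7531079056 + 0.0008101064 = -4.7522977992
Shift from A(h/2): +0.0008101064.

-4.752298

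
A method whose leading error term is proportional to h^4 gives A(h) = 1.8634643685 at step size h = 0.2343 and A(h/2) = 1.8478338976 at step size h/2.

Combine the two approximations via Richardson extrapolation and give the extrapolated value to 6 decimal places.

Error is O(h^4); halving h shrinks it by 2^4 = 16.
A(h/2) − A(h) = 1.8478338976 − 1.8634643685 = -0.0156304709
Correction (A(h/2) − A(h))/(16 − 1) = (-0.0156304709)/15 = -0.0010420314
R = 1.8478338976 − 0.0010420314 = 1.8467918662

1.846792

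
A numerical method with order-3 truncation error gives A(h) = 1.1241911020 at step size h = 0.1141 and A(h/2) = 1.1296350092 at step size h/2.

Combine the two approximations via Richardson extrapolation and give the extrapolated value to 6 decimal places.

1.130413

r = 3, so 2^r = 8.
8×1.1296350092 − 1.1241911020 = 7.9128889716
(8×1.1296350092 − 1.1241911020)/(8 − 1) = 1.1304127102
Correction |R − A(h/2)| = 7.777e-04; gap |A(h/2) − A(h)| = 5.444e-03.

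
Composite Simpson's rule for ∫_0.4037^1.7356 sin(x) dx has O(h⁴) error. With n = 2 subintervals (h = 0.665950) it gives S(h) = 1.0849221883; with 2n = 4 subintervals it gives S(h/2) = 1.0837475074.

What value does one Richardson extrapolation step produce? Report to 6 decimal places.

Error is O(h^4); halving h shrinks it by 2^4 = 16.
16·1.0837475074 = 17.3399601184; 17.3399601184 − 1.0849221883 = 16.2550379301
Divide by 2^4 − 1 = 15.
16.2550379301 ÷ 15 = 1.0836691953
Correction |R − A(h/2)| = 7.831e-05; gap |A(h/2) − A(h)| = 1.175e-03.

1.083669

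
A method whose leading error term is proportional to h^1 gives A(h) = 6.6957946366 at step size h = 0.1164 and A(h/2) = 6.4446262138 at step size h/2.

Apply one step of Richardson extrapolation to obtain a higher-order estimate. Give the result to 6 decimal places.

6.193458

Method order is 1; weight 2^1 = 2.
2*6.4446262138 = 12.8892524276; 12.8892524276 − 6.6957946366 = 6.1934577910
(2*6.4446262138 − 6.6957946366)/(2 − 1) = 6.1934577910
Correction |R − A(h/2)| = 2.512e-01; gap |A(h/2) − A(h)| = 2.512e-01.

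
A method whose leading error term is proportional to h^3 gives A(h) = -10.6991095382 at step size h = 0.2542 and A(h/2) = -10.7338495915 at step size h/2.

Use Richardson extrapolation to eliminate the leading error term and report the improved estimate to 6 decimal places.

Leading term ∝ h^3; use weight 8 = 2^3.
8*(-10.7338495915) − (-10.6991095382) = -75.1716871938
Denominator 8 − 1 = 7.
So the Richardson estimate is -10.7388124563.
Correction |R − A(h/2)| = 4.963e-03; gap |A(h/2) − A(h)| = 3.474e-02.

-10.738812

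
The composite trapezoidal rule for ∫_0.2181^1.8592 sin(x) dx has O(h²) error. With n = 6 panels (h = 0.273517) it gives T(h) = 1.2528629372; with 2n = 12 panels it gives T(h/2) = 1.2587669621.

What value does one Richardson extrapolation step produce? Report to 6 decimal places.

r = 2, so 2^r = 4.
4×1.2587669621 = 5.0350678484; subtract 1.2528629372 → 3.7822049112
3.7822049112 ÷ 3 = 1.2607349704

1.260735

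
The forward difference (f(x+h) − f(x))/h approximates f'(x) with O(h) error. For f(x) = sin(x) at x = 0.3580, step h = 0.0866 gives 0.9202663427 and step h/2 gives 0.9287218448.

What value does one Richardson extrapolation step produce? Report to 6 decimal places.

The method has order 1: 2^1 = 2.
2*0.9287218448 = 1.8574436896; subtract 0.9202663427 → 0.9371773469
R = 0.9371773469/1 = 0.9371773469

0.937177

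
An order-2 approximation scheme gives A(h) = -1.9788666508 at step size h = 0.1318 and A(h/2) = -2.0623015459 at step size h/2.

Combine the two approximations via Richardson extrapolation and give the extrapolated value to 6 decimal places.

The method has order 2: 2^2 = 4.
2^2*A(h/2) = -8.2492061836; minus A(h) gives -6.2703395328.
(4*(-2.0623015459) − (-1.9788666508))/(4 − 1) = -2.0901131776
Gap between inputs: 8.343e-02; correction applied: −0.0278116317.

-2.090113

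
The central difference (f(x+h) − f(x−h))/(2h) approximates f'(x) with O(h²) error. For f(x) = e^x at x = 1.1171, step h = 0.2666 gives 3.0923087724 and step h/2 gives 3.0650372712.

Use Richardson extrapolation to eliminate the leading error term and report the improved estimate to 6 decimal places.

Error is O(h^2); halving h shrinks it by 2^2 = 4.
4×3.0650372712 = 12.2601490848; subtract 3.0923087724 → 9.1678403124
Extrapolated: 9.1678403124 / 3 = 3.0559467708

3.055947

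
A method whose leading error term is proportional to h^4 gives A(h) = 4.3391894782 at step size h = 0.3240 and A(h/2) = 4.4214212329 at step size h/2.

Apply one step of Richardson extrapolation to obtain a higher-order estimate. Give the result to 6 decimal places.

4.426903

r = 4: numerator weight 16, denominator 15.
Weighted: 70.7427397264 − 4.3391894782 = 66.4035502482
Denominator 16 − 1 = 15.
Extrapolated: 66.4035502482 / 15 = 4.4269033499
Correction |R − A(h/2)| = 5.482e-03; gap |A(h/2) − A(h)| = 8.223e-02.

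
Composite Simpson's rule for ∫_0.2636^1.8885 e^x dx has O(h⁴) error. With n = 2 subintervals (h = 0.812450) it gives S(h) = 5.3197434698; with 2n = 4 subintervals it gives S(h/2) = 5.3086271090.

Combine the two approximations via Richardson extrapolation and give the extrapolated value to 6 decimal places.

Method order is 4; weight 2^4 = 16.
Difference of the inputs: 5.3086271090 − 5.3197434698 = -0.0111163608
Divide by 2^4 − 1 = 15: (-0.0111163608)/15 = -0.0007410907
R = A(h/2) + (A(h/2) − A(h))/15 = 5.3086271090 − 0.0007410907 = 5.3078860183
Correction |R − A(h/2)| = 7.411e-04; gap |A(h/2) − A(h)| = 1.112e-02.

5.307886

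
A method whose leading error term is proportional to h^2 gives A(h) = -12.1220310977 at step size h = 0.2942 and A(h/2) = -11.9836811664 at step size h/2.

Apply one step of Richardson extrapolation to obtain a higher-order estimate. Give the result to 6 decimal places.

r = 2: numerator weight 4, denominator 3.
Difference of the inputs: -11.9836811664 − (-12.1220310977) = 0.1383499313
Divide by 2^2 − 1 = 3: 0.1383499313/3 = 0.0461166438
R = A(h/2) + (A(h/2) − A(h))/3 = -11.9836811664 + 0.0461166438 = -11.9375645226
Correction |R − A(h/2)| = 4.612e-02; gap |A(h/2) − A(h)| = 1.383e-01.

-11.937565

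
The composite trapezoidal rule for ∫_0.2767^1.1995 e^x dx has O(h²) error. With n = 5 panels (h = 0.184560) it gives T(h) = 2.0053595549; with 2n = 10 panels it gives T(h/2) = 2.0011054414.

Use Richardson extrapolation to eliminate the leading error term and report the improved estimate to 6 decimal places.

Error is O(h^2); halving h shrinks it by 2^2 = 4.
A(h/2) − A(h) = 2.0011054414 − 2.0053595549 = -0.0042541135
Correction (A(h/2) − A(h))/(4 − 1) = (-0.0042541135)/3 = -0.0014180378
R = 2.0011054414 − 0.0014180378 = 1.9996874036

1.999687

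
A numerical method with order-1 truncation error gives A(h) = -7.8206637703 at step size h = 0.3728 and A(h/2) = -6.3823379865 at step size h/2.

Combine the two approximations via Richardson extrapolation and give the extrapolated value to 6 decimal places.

With r = 1 the leading error scales as h^1, so the weight is 2^1 = 2.
2*(-6.3823379865) − (-7.8206637703) = -4.9440122027
(-4.9440122027) ÷ 1 = -4.9440122027
Shift from A(h/2): +1.4383257838.

-4.944012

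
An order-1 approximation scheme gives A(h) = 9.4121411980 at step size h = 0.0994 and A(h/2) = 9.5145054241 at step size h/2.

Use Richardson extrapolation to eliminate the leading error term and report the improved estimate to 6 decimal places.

With r = 1 the leading error scales as h^1, so the weight is 2^1 = 2.
Difference of the inputs: 9.5145054241 − 9.4121411980 = 0.1023642261
Divide by 2^1 − 1 = 1: 0.1023642261/1 = 0.1023642261
R = 9.5145054241 + 0.1023642261 = 9.6168696502

9.616870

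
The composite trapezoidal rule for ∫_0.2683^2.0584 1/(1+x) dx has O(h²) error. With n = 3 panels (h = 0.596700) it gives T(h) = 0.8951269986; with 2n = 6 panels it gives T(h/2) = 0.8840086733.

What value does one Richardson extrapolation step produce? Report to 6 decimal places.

Order 2 gives 2^r = 4 and 2^r − 1 = 3.
4*0.8840086733 = 3.5360346932; 3.5360346932 − 0.8951269986 = 2.6409076946
Divide by 2^2 − 1 = 3.
(4*0.8840086733 − 0.8951269986)/(4 − 1) = 0.8803025649
Gap between inputs: 1.112e-02; correction applied: −0.0037061084.

0.880303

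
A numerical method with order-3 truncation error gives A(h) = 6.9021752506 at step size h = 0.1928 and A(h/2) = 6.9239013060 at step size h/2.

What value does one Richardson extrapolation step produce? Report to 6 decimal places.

r = 3: numerator weight 8, denominator 7.
8 × 6.9239013060 = 55.3912104480; 55.3912104480 − 6.9021752506 = 48.4890351974
Denominator 8 − 1 = 7.
So the Richardson estimate is 6.9270050282.

6.927005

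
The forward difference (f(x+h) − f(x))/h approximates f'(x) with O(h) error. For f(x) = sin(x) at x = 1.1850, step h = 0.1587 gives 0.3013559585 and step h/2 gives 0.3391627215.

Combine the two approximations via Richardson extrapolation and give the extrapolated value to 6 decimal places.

Leading term ∝ h^1; use weight 2 = 2^1.
Weighted: 0.6783254430 − 0.3013559585 = 0.3769694845
0.3769694845 ÷ 1 = 0.3769694845
Shift from A(h/2): +0.0378067630.

0.376969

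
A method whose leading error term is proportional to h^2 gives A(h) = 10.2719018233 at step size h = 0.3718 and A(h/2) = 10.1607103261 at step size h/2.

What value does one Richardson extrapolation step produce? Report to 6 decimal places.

With r = 2 the leading error scales as h^2, so the weight is 2^2 = 4.
2^2 × A(h/2) = 40.6428413044; minus A(h) gives 30.3709394811.
Denominator 4 − 1 = 3.
So the Richardson estimate is 10.1236464937.
Shift from A(h/2): −0.0370638324.

10.123646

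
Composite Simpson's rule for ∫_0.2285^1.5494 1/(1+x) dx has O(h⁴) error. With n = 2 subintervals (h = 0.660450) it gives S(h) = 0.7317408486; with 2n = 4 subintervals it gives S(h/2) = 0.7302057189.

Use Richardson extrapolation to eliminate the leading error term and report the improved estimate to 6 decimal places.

The method has order 4: 2^4 = 16.
Top: 16(0.7302057189) − (0.7317408486) = 10.9515506538
Divide by 2^4 − 1 = 15.
Extrapolated: 10.9515506538 / 15 = 0.7301033769
Shift from A(h/2): −0.0001023420.

0.730103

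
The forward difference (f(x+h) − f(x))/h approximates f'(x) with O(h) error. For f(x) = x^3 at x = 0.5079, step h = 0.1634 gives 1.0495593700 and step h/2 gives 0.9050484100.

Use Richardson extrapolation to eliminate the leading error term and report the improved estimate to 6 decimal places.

0.760537

r = 1, so 2^r = 2.
Numerator 2·A(h/2) − A(h) = 2·0.9050484100 − 1.0495593700 = 0.7605374500
Denominator 2 − 1 = 1.
Extrapolated: 0.7605374500 / 1 = 0.7605374500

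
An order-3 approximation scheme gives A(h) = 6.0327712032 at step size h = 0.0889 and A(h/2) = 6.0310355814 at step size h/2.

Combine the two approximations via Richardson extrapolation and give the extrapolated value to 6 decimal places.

6.030788

r = 3: numerator weight 8, denominator 7.
2^3 × A(h/2) = 48.2482846512; minus A(h) gives 42.2155134480.
(8 × 6.0310355814 − 6.0327712032)/(8 − 1) = 6.0307876354
Gap between inputs: 1.736e-03; correction applied: −0.0002479460.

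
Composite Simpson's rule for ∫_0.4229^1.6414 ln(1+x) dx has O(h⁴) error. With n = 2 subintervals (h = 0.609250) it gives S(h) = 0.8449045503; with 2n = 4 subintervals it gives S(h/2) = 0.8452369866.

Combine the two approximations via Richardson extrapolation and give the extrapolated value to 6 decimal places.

r = 4: numerator weight 16, denominator 15.
Top: 16(0.8452369866) − (0.8449045503) = 12.6788872353
Divide by 2^4 − 1 = 15.
Extrapolated: 12.6788872353 / 15 = 0.8452591490

0.845259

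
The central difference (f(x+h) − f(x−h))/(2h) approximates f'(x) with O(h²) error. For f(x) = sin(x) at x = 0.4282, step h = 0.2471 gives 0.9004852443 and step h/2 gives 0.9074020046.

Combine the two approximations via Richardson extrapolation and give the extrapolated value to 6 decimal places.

With r = 2 the leading error scales as h^2, so the weight is 2^2 = 4.
Weighted: 3.6296080184 − 0.9004852443 = 2.7291227741
Divide by 2^2 − 1 = 3.
(4*0.9074020046 − 0.9004852443)/(4 − 1) = 0.9097075914

0.909708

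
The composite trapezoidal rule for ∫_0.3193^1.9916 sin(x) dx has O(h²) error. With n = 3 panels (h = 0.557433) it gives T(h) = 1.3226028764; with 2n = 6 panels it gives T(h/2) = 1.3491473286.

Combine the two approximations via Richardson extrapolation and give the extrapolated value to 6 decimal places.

1.357995

r = 2, so 2^r = 4.
Numerator 4×A(h/2) − A(h) = 4×1.3491473286 − 1.3226028764 = 4.0739864380
Extrapolated: 4.0739864380 / 3 = 1.3579954793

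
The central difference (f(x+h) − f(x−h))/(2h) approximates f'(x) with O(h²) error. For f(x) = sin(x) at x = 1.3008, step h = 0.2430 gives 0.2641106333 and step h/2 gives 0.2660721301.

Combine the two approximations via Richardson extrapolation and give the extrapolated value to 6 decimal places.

The method has order 2: 2^2 = 4.
4·0.2660721301 − 0.2641106333 = 0.8001778871
0.8001778871 ÷ 3 = 0.2667259624
Gap between inputs: 1.961e-03; correction applied: +0.0006538323.

0.266726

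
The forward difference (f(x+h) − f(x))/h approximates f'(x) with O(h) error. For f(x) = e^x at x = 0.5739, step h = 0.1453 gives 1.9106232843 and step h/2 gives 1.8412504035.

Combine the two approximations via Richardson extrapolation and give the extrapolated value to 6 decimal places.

1.771878

With r = 1 the leading error scales as h^1, so the weight is 2^1 = 2.
Difference of the inputs: 1.8412504035 − 1.9106232843 = -0.0693728808
Divide by 2^1 − 1 = 1: (-0.0693728808)/1 = -0.0693728808
R = 1.8412504035 − 0.0693728808 = 1.7718775227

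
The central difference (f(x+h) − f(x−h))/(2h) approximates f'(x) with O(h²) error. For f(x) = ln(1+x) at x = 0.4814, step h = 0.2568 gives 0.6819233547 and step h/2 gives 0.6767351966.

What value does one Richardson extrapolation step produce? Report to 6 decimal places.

r = 2, so 2^r = 4.
2^2×A(h/2) = 2.7069407864; minus A(h) gives 2.0250174317.
Extrapolated: 2.0250174317 / 3 = 0.6750058106
Gap between inputs: 5.188e-03; correction applied: −0.0017293860.

0.675006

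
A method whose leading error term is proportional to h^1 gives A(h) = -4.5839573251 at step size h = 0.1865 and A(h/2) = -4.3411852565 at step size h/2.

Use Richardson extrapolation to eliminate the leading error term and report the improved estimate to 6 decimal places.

-4.098413

With r = 1 the leading error scales as h^1, so the weight is 2^1 = 2.
2·(-4.3411852565) = -8.6823705130; (-8.6823705130) − (-4.5839573251) = -4.0984131879
Extrapolated: (-4.0984131879) / 1 = -4.0984131879
Correction |R − A(h/2)| = 2.428e-01; gap |A(h/2) − A(h)| = 2.428e-01.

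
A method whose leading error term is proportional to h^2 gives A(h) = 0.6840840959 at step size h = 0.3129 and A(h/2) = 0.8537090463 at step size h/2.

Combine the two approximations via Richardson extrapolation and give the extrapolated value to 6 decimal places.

Order 2 gives 2^r = 4 and 2^r − 1 = 3.
Weighted: 3.4148361852 − 0.6840840959 = 2.7307520893
R = 2.7307520893/3 = 0.9102506964
Shift from A(h/2): +0.0565416501.

0.910251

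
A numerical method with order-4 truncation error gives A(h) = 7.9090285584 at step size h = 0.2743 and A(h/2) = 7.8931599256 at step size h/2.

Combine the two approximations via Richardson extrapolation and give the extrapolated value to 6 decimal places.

r = 4: numerator weight 16, denominator 15.
2^4 × A(h/2) = 126.2905588096; minus A(h) gives 118.3815302512.
118.3815302512 ÷ 15 = 7.8921020167
Correction |R − A(h/2)| = 1.058e-03; gap |A(h/2) − A(h)| = 1.587e-02.

7.892102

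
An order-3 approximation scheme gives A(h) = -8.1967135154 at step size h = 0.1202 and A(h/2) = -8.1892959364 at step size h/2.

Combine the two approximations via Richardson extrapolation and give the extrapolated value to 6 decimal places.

-8.188236

r = 3, so 2^r = 8.
Weighted: (-65.5143674912) − (-8.1967135154) = -57.3176539758
Extrapolated: (-57.3176539758) / 7 = -8.1882362823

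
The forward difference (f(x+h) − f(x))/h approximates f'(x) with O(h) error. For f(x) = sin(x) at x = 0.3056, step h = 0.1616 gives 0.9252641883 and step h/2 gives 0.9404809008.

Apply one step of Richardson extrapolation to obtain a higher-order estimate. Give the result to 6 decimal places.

With r = 1 the leading error scales as h^1, so the weight is 2^1 = 2.
2×0.9404809008 = 1.8809618016; 1.8809618016 − 0.9252641883 = 0.9556976133
Denominator 2 − 1 = 1.
R = 0.9556976133/1 = 0.9556976133

0.955698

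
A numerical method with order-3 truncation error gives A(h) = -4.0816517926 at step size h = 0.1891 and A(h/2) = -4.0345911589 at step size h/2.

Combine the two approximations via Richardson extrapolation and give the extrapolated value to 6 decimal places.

Leading term ∝ h^3; use weight 8 = 2^3.
Weighted: (-32.2767292712) − (-4.0816517926) = -28.1950774786
R = (-28.1950774786)/7 = -4.0278682112

-4.027868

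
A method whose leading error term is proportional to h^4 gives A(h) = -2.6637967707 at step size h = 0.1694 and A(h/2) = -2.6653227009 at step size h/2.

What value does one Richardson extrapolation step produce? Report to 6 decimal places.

-2.665424

r = 4: numerator weight 16, denominator 15.
Difference of the inputs: -2.6653227009 − (-2.6637967707) = -0.0015259302
Divide by 2^4 − 1 = 15: (-0.0015259302)/15 = -0.0001017287
R = -2.6653227009 − 0.0001017287 = -2.6654244296
Shift from A(h/2): −0.0001017287.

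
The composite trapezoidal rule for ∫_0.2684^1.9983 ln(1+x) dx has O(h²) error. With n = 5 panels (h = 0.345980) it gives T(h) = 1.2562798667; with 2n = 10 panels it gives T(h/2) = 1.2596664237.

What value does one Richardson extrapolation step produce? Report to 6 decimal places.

1.260795

With r = 2 the leading error scales as h^2, so the weight is 2^2 = 4.
Difference of the inputs: 1.2596664237 − 1.2562798667 = 0.0033865570
Divide by 2^2 − 1 = 3: 0.0033865570/3 = 0.0011288523
R = 1.2596664237 + 0.0011288523 = 1.2607952760
Shift from A(h/2): +0.0011288523.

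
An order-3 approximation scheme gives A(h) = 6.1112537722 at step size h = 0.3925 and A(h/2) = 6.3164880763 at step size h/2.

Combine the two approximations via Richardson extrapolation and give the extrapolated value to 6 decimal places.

Error is O(h^3); halving h shrinks it by 2^3 = 8.
8*6.3164880763 − 6.1112537722 = 44.4206508382
(8*6.3164880763 − 6.1112537722)/(8 − 1) = 6.3458072626

6.345807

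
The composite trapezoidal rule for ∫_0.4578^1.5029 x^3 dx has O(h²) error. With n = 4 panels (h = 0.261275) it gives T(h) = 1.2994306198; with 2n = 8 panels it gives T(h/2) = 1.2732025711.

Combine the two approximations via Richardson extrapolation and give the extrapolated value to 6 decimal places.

r = 2: numerator weight 4, denominator 3.
2^2 × A(h/2) = 5.0928102844; minus A(h) gives 3.7933796646.
Denominator 4 − 1 = 3.
R = 3.7933796646/3 = 1.2644598882
Shift from A(h/2): −0.0087426829.

1.264460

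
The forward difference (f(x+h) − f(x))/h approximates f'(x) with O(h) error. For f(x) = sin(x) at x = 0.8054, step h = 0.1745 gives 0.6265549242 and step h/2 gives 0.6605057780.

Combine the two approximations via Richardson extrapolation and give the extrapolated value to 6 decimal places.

0.694457

Order 1 gives 2^r = 2 and 2^r − 1 = 1.
2^1·A(h/2) = 1.3210115560; minus A(h) gives 0.6944566318.
Extrapolated: 0.6944566318 / 1 = 0.6944566318
Shift from A(h/2): +0.0339508538.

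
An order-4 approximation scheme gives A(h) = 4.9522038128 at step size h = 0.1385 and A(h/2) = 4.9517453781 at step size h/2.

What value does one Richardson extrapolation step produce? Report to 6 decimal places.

Error is O(h^4); halving h shrinks it by 2^4 = 16.
16·4.9517453781 − 4.9522038128 = 74.2757222368
Divide by 2^4 − 1 = 15.
Extrapolated: 74.2757222368 / 15 = 4.9517148158
Shift from A(h/2): −0.0000305623.

4.951715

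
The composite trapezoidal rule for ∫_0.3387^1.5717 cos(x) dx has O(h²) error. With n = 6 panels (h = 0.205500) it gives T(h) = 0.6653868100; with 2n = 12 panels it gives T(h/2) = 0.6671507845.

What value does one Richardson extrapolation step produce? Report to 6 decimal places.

0.667739

Method order is 2; weight 2^2 = 4.
Weighted: 2.6686031380 − 0.6653868100 = 2.0032163280
Divide by 2^2 − 1 = 3.
So the Richardson estimate is 0.6677387760.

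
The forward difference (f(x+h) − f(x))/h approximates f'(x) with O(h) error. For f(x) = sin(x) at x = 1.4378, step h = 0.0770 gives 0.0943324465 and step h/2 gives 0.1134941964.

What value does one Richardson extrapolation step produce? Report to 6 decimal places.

0.132656

Order 1 gives 2^r = 2 and 2^r − 1 = 1.
2^1×A(h/2) = 0.2269883928; minus A(h) gives 0.1326559463.
(2×0.1134941964 − 0.0943324465)/(2 − 1) = 0.1326559463
Shift from A(h/2): +0.0191617499.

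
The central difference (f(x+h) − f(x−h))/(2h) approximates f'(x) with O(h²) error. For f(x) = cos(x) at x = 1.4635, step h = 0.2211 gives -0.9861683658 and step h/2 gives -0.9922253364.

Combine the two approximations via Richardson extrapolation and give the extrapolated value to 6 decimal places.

Method order is 2; weight 2^2 = 4.
4*(-0.9922253364) = -3.9689013456; (-3.9689013456) − (-0.9861683658) = -2.9827329798
(4*(-0.9922253364) − (-0.9861683658))/(4 − 1) = -0.9942443266

-0.994244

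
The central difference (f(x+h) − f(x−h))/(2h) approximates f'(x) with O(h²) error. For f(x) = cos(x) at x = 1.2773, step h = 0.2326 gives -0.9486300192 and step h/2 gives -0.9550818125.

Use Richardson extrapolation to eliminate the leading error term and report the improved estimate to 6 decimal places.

The method has order 2: 2^2 = 4.
A(h/2) − A(h) = -0.9550818125 − (-0.9486300192) = -0.0064517933
Divide by 2^2 − 1 = 3: (-0.0064517933)/3 = -0.0021505978
R = -0.9550818125 − 0.0021505978 = -0.9572324103

-0.957232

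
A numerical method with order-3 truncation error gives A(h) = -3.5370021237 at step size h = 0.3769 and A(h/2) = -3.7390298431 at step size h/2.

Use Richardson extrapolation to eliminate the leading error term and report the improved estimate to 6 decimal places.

-3.767891

The method has order 3: 2^3 = 8.
Difference of the inputs: -3.7390298431 − (-3.5370021237) = -0.2020277194
Divide by 2^3 − 1 = 7: (-0.2020277194)/7 = -0.0288611028
R = A(h/2) + (A(h/2) − A(h))/7 = -3.7390298431 − 0.0288611028 = -3.7678909459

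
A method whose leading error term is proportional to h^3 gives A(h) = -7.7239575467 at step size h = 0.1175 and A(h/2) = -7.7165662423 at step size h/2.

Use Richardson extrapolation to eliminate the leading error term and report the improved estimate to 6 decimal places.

Method order is 3; weight 2^3 = 8.
Numerator 8×A(h/2) − A(h) = 8×(-7.7165662423) − (-7.7239575467) = -54.0085723917
Extrapolated: (-54.0085723917) / 7 = -7.7155103417

-7.715510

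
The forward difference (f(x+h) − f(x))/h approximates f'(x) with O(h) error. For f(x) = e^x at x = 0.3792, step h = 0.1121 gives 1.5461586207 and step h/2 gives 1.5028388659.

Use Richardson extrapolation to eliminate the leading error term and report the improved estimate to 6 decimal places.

r = 1, so 2^r = 2.
Weighted: 3.0056777318 − 1.5461586207 = 1.4595191111
Divide by 2^1 − 1 = 1.
Result: 1.4595191111
Gap between inputs: 4.332e-02; correction applied: −0.0433197548.

1.459519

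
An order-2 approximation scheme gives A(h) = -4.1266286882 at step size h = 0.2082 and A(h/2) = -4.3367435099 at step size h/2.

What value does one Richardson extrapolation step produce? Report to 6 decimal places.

With r = 2 the leading error scales as h^2, so the weight is 2^2 = 4.
4·(-4.3367435099) = -17.3469740396; (-17.3469740396) − (-4.1266286882) = -13.2203453514
(-13.2203453514) ÷ 3 = -4.4067817838

-4.406782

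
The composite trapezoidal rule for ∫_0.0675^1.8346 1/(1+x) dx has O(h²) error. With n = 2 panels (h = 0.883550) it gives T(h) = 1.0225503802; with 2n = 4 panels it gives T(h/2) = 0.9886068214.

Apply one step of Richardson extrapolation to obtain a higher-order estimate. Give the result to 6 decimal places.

0.977292

Leading term ∝ h^2; use weight 4 = 2^2.
Difference of the inputs: 0.9886068214 − 1.0225503802 = -0.0339435588
Correction (A(h/2) − A(h))/(4 − 1) = (-0.0339435588)/3 = -0.0113145196
R = A(h/2) + (A(h/2) − A(h))/3 = 0.9886068214 − 0.0113145196 = 0.9772923018
Shift from A(h/2): −0.0113145196.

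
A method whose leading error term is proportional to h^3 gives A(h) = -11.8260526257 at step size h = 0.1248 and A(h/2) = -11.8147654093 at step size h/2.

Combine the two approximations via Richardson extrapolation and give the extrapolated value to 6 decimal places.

-11.813153

Order 3 gives 2^r = 8 and 2^r − 1 = 7.
A(h/2) − A(h) = -11.8147654093 − (-11.8260526257) = 0.0112872164
Correction (A(h/2) − A(h))/(8 − 1) = 0.0112872164/7 = 0.0016124595
R = A(h/2) + (A(h/2) − A(h))/7 = -11.8147654093 + 0.0016124595 = -11.8131529498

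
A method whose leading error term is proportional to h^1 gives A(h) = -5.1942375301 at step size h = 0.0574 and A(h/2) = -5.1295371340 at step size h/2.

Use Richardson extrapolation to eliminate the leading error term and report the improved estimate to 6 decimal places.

With r = 1 the leading error scales as h^1, so the weight is 2^1 = 2.
Top: 2(-5.1295371340) − (-5.1942375301) = -5.0648367379
Denominator 2 − 1 = 1.
Extrapolated: (-5.0648367379) / 1 = -5.0648367379
Gap between inputs: 6.470e-02; correction applied: +0.0647003961.

-5.064837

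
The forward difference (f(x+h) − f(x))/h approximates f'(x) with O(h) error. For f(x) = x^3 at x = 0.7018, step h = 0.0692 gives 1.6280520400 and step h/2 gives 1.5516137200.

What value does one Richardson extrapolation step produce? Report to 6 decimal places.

r = 1, so 2^r = 2.
2·1.5516137200 = 3.1032274400; 3.1032274400 − 1.6280520400 = 1.4751754000
Denominator 2 − 1 = 1.
So the Richardson estimate is 1.4751754000.
Shift from A(h/2): −0.0764383200.

1.475175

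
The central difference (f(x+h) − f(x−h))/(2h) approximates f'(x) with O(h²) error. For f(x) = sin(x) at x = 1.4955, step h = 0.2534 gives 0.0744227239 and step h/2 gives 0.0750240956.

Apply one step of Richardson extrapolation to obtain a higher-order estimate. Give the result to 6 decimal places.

With r = 2 the leading error scales as h^2, so the weight is 2^2 = 4.
4·0.0750240956 = 0.3000963824; subtract 0.0744227239 → 0.2256736585
R = 0.2256736585/3 = 0.0752245528
Shift from A(h/2): +0.0002004572.

0.075225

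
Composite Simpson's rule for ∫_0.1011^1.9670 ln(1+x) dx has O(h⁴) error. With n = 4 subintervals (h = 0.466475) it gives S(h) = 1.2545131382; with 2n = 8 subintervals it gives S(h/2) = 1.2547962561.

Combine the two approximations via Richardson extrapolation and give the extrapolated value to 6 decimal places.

Order 4 gives 2^r = 16 and 2^r − 1 = 15.
Top: 16(1.2547962561) − (1.2545131382) = 18.8222269594
18.8222269594 ÷ 15 = 1.2548151306
Shift from A(h/2): +0.0000188745.

1.254815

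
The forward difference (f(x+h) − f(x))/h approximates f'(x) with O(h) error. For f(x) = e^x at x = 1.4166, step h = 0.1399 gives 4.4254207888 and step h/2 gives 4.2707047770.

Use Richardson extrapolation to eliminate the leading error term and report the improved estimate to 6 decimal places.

4.115989

With r = 1 the leading error scales as h^1, so the weight is 2^1 = 2.
2 × 4.2707047770 = 8.5414095540; subtract 4.4254207888 → 4.1159887652
Denominator 2 − 1 = 1.
Extrapolated: 4.1159887652 / 1 = 4.1159887652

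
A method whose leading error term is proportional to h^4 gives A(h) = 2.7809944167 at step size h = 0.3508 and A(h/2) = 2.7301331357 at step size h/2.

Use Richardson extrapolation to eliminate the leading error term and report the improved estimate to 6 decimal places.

With r = 4 the leading error scales as h^4, so the weight is 2^4 = 16.
16×2.7301331357 = 43.6821301712; 43.6821301712 − 2.7809944167 = 40.9011357545
Denominator 16 − 1 = 15.
(16×2.7301331357 − 2.7809944167)/(16 − 1) = 2.7267423836

2.726742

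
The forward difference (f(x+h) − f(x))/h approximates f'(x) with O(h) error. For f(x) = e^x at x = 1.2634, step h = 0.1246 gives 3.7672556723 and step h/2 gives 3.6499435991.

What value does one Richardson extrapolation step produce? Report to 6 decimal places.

3.532632

Error is O(h^1); halving h shrinks it by 2^1 = 2.
Difference of the inputs: 3.6499435991 − 3.7672556723 = -0.1173120732
Correction (A(h/2) − A(h))/(2 − 1) = (-0.1173120732)/1 = -0.1173120732
R = 3.6499435991 − 0.1173120732 = 3.5326315259
Gap between inputs: 1.173e-01; correction applied: −0.1173120732.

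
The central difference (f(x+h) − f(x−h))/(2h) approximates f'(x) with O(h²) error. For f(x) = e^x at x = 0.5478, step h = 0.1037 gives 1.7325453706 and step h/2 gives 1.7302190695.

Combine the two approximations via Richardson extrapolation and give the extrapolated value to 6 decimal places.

The method has order 2: 2^2 = 4.
4 × 1.7302190695 = 6.9208762780; subtract 1.7325453706 → 5.1883309074
Denominator 4 − 1 = 3.
Result: 1.7294436358
Shift from A(h/2): −0.0007754337.

1.729444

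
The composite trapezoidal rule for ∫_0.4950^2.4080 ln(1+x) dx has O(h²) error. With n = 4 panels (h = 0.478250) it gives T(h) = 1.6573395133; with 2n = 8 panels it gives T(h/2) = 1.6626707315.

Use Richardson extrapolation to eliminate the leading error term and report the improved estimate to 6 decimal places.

1.664448

Leading term ∝ h^2; use weight 4 = 2^2.
4*1.6626707315 = 6.6506829260; subtract 1.6573395133 → 4.9933434127
Denominator 4 − 1 = 3.
Extrapolated: 4.9933434127 / 3 = 1.6644478042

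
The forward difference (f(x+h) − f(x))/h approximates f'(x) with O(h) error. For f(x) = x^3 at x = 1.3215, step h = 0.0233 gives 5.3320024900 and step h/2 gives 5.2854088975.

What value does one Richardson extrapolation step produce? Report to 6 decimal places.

5.238815

The method has order 1: 2^1 = 2.
Top: 2(5.2854088975) − (5.3320024900) = 5.2388153050
Divide by 2^1 − 1 = 1.
(2 × 5.2854088975 − 5.3320024900)/(2 − 1) = 5.2388153050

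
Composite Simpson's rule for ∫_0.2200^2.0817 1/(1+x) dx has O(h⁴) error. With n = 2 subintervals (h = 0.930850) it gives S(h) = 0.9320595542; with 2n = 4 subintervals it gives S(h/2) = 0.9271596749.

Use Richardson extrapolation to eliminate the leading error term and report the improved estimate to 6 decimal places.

r = 4: numerator weight 16, denominator 15.
Numerator 16·A(h/2) − A(h) = 16·0.9271596749 − 0.9320595542 = 13.9024952442
Divide by 2^4 − 1 = 15.
R = 13.9024952442/15 = 0.9268330163

0.926833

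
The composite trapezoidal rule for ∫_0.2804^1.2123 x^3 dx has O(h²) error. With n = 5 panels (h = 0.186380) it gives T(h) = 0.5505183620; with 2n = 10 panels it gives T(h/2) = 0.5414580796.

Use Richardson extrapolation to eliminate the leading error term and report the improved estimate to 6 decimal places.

Method order is 2; weight 2^2 = 4.
4*0.5414580796 = 2.1658323184; subtract 0.5505183620 → 1.6153139564
(4*0.5414580796 − 0.5505183620)/(4 − 1) = 0.5384379855
Gap between inputs: 9.060e-03; correction applied: −0.0030200941.

0.538438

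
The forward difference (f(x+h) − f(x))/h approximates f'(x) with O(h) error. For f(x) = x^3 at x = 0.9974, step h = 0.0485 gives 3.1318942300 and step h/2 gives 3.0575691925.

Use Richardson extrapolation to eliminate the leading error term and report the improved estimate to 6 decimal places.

Order 1 gives 2^r = 2 and 2^r − 1 = 1.
2^1*A(h/2) = 6.1151383850; minus A(h) gives 2.9832441550.
Denominator 2 − 1 = 1.
Extrapolated: 2.9832441550 / 1 = 2.9832441550

2.983244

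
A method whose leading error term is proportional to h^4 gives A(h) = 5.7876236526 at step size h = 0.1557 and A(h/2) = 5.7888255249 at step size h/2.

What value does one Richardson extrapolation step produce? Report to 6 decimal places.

r = 4: numerator weight 16, denominator 15.
Numerator 16×A(h/2) − A(h) = 16×5.7888255249 − 5.7876236526 = 86.8335847458
R = 86.8335847458/15 = 5.7889056497

5.788906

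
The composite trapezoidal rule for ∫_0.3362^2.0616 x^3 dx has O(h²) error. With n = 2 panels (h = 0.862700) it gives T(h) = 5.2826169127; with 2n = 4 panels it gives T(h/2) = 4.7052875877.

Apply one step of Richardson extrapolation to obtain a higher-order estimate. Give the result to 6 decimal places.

With r = 2 the leading error scales as h^2, so the weight is 2^2 = 4.
Difference of the inputs: 4.7052875877 − 5.2826169127 = -0.5773293250
Correction (A(h/2) − A(h))/(4 − 1) = (-0.5773293250)/3 = -0.1924431083
R = 4.7052875877 − 0.1924431083 = 4.5128444794
Correction |R − A(h/2)| = 1.924e-01; gap |A(h/2) − A(h)| = 5.773e-01.

4.512844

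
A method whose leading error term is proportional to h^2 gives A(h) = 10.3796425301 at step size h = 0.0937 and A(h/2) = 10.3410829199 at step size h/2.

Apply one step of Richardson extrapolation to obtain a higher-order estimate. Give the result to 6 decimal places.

Method order is 2; weight 2^2 = 4.
4·10.3410829199 = 41.3643316796; 41.3643316796 − 10.3796425301 = 30.9846891495
(4·10.3410829199 − 10.3796425301)/(4 − 1) = 10.3282297165

10.328230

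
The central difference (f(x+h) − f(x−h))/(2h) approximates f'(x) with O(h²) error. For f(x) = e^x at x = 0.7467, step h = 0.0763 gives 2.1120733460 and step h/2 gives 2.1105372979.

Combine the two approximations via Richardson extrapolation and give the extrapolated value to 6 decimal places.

The method has order 2: 2^2 = 4.
4×2.1105372979 = 8.4421491916; subtract 2.1120733460 → 6.3300758456
Divide by 2^2 − 1 = 3.
Result: 2.1100252819
Correction |R − A(h/2)| = 5.120e-04; gap |A(h/2) − A(h)| = 1.536e-03.

2.110025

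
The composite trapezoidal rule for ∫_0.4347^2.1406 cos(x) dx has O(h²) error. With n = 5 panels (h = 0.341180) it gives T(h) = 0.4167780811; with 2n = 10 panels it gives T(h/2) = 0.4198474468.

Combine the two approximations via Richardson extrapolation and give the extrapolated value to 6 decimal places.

r = 2: numerator weight 4, denominator 3.
Top: 4(0.4198474468) − (0.4167780811) = 1.2626117061
Divide by 2^2 − 1 = 3.
(4×0.4198474468 − 0.4167780811)/(4 − 1) = 0.4208705687
Gap between inputs: 3.069e-03; correction applied: +0.0010231219.

0.420871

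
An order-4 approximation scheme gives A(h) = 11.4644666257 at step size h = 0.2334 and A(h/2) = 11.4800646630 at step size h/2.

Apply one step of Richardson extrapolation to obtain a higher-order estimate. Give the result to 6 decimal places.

r = 4, so 2^r = 16.
16·11.4800646630 = 183.6810346080; 183.6810346080 − 11.4644666257 = 172.2165679823
Extrapolated: 172.2165679823 / 15 = 11.4811045322
Shift from A(h/2): +0.0010398692.

11.481105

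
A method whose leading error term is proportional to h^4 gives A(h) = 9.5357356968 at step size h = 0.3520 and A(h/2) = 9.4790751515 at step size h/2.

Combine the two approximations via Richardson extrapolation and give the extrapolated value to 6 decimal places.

With r = 4 the leading error scales as h^4, so the weight is 2^4 = 16.
Top: 16(9.4790751515) − (9.5357356968) = 142.1294667272
Denominator 16 − 1 = 15.
R = 142.1294667272/15 = 9.4752977818
Shift from A(h/2): −0.0037773697.

9.475298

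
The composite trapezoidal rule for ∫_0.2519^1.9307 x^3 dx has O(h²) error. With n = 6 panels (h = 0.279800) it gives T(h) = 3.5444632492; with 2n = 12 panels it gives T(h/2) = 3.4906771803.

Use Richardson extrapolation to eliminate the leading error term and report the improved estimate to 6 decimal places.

The method has order 2: 2^2 = 4.
Weighted: 13.9627087212 − 3.5444632492 = 10.4182454720
Denominator 4 − 1 = 3.
R = 10.4182454720/3 = 3.4727484907
Gap between inputs: 5.379e-02; correction applied: −0.0179286896.

3.472748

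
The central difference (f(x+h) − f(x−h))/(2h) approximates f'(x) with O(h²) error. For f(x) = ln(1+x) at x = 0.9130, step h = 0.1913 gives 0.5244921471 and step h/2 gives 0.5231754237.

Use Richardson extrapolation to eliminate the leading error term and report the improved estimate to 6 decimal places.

0.522737

The method has order 2: 2^2 = 4.
Top: 4(0.5231754237) − (0.5244921471) = 1.5682095477
Divide by 2^2 − 1 = 3.
So the Richardson estimate is 0.5227365159.
Shift from A(h/2): −0.0004389078.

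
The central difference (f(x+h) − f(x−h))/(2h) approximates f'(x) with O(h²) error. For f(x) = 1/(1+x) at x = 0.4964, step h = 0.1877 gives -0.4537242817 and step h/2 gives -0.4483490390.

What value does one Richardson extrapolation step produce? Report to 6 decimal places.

-0.446557

Leading term ∝ h^2; use weight 4 = 2^2.
Top: 4(-0.4483490390) − (-0.4537242817) = -1.3396718743
(4·(-0.4483490390) − (-0.4537242817))/(4 − 1) = -0.4465572914
Shift from A(h/2): +0.0017917476.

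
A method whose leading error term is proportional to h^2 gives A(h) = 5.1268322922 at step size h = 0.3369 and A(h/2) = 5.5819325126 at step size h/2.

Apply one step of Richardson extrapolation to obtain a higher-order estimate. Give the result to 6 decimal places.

The method has order 2: 2^2 = 4.
4 × 5.5819325126 = 22.3277300504; subtract 5.1268322922 → 17.2008977582
(4 × 5.5819325126 − 5.1268322922)/(4 − 1) = 5.7336325861

5.733633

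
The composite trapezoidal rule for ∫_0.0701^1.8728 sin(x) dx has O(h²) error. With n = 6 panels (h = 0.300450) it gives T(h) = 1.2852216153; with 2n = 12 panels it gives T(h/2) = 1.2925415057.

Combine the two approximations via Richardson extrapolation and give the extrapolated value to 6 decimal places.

Method order is 2; weight 2^2 = 4.
4×1.2925415057 = 5.1701660228; subtract 1.2852216153 → 3.8849444075
Divide by 2^2 − 1 = 3.
Extrapolated: 3.8849444075 / 3 = 1.2949814692

1.294981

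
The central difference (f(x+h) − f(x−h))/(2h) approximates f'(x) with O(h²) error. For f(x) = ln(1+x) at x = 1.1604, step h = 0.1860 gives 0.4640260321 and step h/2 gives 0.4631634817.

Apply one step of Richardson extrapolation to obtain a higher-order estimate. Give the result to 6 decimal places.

Error is O(h^2); halving h shrinks it by 2^2 = 4.
Top: 4(0.4631634817) − (0.4640260321) = 1.3886278947
R = 1.3886278947/3 = 0.4628759649

0.462876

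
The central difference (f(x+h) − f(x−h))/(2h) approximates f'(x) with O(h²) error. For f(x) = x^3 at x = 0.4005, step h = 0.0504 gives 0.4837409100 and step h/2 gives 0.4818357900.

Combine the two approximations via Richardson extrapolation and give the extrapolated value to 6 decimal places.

0.481201

Leading term ∝ h^2; use weight 4 = 2^2.
2^2·A(h/2) = 1.9273431600; minus A(h) gives 1.4436022500.
Divide by 2^2 − 1 = 3.
So the Richardson estimate is 0.4812007500.
Shift from A(h/2): −0.0006350400.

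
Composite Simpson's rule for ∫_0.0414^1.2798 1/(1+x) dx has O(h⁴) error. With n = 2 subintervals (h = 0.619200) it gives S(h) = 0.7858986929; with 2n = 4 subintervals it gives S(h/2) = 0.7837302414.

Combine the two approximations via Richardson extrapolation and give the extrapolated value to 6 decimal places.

r = 4: numerator weight 16, denominator 15.
16×0.7837302414 = 12.5396838624; subtract 0.7858986929 → 11.7537851695
Divide by 2^4 − 1 = 15.
Result: 0.7835856780
Correction |R − A(h/2)| = 1.446e-04; gap |A(h/2) − A(h)| = 2.168e-03.

0.783586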